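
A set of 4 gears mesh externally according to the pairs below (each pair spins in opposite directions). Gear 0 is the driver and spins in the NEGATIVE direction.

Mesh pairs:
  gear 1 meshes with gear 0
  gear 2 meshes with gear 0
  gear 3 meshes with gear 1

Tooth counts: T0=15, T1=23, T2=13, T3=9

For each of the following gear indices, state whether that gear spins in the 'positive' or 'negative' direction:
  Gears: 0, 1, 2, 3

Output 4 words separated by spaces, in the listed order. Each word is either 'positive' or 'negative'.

Answer: negative positive positive negative

Derivation:
Gear 0 (driver): negative (depth 0)
  gear 1: meshes with gear 0 -> depth 1 -> positive (opposite of gear 0)
  gear 2: meshes with gear 0 -> depth 1 -> positive (opposite of gear 0)
  gear 3: meshes with gear 1 -> depth 2 -> negative (opposite of gear 1)
Queried indices 0, 1, 2, 3 -> negative, positive, positive, negative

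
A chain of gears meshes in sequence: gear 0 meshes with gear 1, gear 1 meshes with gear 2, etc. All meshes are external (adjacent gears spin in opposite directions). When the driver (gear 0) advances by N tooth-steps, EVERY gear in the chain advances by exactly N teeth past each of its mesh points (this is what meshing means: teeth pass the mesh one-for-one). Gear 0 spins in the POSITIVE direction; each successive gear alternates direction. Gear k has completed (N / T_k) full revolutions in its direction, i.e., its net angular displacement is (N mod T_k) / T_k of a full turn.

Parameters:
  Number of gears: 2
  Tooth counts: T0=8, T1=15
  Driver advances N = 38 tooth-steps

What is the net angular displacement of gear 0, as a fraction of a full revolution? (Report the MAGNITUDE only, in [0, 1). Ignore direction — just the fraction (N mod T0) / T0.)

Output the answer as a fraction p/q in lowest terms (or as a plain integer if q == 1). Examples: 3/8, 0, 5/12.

Answer: 3/4

Derivation:
Chain of 2 gears, tooth counts: [8, 15]
  gear 0: T0=8, direction=positive, advance = 38 mod 8 = 6 teeth = 6/8 turn
  gear 1: T1=15, direction=negative, advance = 38 mod 15 = 8 teeth = 8/15 turn
Gear 0: 38 mod 8 = 6
Fraction = 6 / 8 = 3/4 (gcd(6,8)=2) = 3/4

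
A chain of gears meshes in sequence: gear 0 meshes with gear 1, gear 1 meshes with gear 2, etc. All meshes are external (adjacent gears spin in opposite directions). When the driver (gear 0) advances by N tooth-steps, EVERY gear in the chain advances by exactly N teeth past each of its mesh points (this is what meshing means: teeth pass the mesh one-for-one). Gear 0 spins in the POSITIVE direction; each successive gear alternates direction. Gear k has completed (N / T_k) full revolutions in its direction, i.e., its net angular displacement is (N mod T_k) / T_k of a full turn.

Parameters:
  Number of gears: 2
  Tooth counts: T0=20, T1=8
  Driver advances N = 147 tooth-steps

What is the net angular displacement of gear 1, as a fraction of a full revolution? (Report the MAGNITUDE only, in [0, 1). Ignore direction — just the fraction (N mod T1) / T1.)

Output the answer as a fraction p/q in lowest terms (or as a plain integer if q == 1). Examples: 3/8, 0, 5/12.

Answer: 3/8

Derivation:
Chain of 2 gears, tooth counts: [20, 8]
  gear 0: T0=20, direction=positive, advance = 147 mod 20 = 7 teeth = 7/20 turn
  gear 1: T1=8, direction=negative, advance = 147 mod 8 = 3 teeth = 3/8 turn
Gear 1: 147 mod 8 = 3
Fraction = 3 / 8 = 3/8 (gcd(3,8)=1) = 3/8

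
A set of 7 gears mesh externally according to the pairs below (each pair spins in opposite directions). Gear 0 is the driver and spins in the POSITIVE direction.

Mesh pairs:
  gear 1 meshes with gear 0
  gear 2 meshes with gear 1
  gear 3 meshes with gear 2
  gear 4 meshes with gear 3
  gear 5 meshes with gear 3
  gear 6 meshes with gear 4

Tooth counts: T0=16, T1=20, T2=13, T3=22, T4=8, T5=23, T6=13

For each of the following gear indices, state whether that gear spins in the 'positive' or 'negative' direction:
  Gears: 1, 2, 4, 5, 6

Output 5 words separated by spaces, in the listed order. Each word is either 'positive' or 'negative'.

Answer: negative positive positive positive negative

Derivation:
Gear 0 (driver): positive (depth 0)
  gear 1: meshes with gear 0 -> depth 1 -> negative (opposite of gear 0)
  gear 2: meshes with gear 1 -> depth 2 -> positive (opposite of gear 1)
  gear 3: meshes with gear 2 -> depth 3 -> negative (opposite of gear 2)
  gear 4: meshes with gear 3 -> depth 4 -> positive (opposite of gear 3)
  gear 5: meshes with gear 3 -> depth 4 -> positive (opposite of gear 3)
  gear 6: meshes with gear 4 -> depth 5 -> negative (opposite of gear 4)
Queried indices 1, 2, 4, 5, 6 -> negative, positive, positive, positive, negative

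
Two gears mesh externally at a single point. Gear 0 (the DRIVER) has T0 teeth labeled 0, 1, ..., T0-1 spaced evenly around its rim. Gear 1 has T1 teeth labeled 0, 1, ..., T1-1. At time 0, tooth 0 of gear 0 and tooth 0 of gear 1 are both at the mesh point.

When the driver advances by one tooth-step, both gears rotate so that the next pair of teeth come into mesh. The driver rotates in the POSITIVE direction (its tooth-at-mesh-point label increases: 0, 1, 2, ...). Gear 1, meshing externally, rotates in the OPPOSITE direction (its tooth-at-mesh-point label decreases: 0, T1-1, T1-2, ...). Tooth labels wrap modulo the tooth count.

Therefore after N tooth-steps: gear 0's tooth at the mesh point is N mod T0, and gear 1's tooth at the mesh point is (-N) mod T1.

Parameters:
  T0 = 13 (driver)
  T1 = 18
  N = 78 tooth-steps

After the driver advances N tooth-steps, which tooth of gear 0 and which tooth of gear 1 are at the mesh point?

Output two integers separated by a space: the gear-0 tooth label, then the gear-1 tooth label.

Answer: 0 12

Derivation:
Gear 0 (driver, T0=13): tooth at mesh = N mod T0
  78 = 6 * 13 + 0, so 78 mod 13 = 0
  gear 0 tooth = 0
Gear 1 (driven, T1=18): tooth at mesh = (-N) mod T1
  78 = 4 * 18 + 6, so 78 mod 18 = 6
  (-78) mod 18 = (-6) mod 18 = 18 - 6 = 12
Mesh after 78 steps: gear-0 tooth 0 meets gear-1 tooth 12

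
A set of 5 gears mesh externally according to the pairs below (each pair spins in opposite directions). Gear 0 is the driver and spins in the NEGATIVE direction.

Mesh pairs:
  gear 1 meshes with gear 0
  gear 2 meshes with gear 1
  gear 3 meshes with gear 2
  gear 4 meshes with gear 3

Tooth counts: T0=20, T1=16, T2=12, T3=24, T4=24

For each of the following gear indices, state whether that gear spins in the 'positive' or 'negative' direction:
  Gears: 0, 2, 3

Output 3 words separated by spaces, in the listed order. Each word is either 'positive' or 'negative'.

Answer: negative negative positive

Derivation:
Gear 0 (driver): negative (depth 0)
  gear 1: meshes with gear 0 -> depth 1 -> positive (opposite of gear 0)
  gear 2: meshes with gear 1 -> depth 2 -> negative (opposite of gear 1)
  gear 3: meshes with gear 2 -> depth 3 -> positive (opposite of gear 2)
  gear 4: meshes with gear 3 -> depth 4 -> negative (opposite of gear 3)
Queried indices 0, 2, 3 -> negative, negative, positive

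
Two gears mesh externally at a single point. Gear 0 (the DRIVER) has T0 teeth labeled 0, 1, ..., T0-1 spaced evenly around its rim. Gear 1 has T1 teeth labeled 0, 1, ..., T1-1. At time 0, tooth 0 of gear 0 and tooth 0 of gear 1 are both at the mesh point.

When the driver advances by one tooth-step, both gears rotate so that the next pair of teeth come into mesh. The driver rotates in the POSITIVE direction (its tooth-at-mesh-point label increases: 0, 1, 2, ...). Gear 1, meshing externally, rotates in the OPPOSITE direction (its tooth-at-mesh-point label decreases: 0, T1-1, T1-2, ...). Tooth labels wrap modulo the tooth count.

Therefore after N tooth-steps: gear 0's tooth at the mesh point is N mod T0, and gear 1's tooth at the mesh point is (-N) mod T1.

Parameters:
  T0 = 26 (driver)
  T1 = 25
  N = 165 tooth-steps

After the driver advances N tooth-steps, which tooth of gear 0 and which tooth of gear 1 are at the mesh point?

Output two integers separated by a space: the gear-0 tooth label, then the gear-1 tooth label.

Answer: 9 10

Derivation:
Gear 0 (driver, T0=26): tooth at mesh = N mod T0
  165 = 6 * 26 + 9, so 165 mod 26 = 9
  gear 0 tooth = 9
Gear 1 (driven, T1=25): tooth at mesh = (-N) mod T1
  165 = 6 * 25 + 15, so 165 mod 25 = 15
  (-165) mod 25 = (-15) mod 25 = 25 - 15 = 10
Mesh after 165 steps: gear-0 tooth 9 meets gear-1 tooth 10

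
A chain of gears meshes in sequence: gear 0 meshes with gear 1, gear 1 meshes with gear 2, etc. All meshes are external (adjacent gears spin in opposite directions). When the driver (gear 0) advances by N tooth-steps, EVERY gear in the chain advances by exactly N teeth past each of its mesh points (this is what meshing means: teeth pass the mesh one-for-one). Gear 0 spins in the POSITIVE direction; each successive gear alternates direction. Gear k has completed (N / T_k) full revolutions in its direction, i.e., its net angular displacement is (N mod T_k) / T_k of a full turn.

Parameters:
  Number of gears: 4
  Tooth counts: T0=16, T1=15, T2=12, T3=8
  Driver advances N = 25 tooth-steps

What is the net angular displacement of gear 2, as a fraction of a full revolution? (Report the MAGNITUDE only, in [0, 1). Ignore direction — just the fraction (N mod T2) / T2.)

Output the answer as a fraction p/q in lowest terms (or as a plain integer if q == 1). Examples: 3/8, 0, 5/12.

Chain of 4 gears, tooth counts: [16, 15, 12, 8]
  gear 0: T0=16, direction=positive, advance = 25 mod 16 = 9 teeth = 9/16 turn
  gear 1: T1=15, direction=negative, advance = 25 mod 15 = 10 teeth = 10/15 turn
  gear 2: T2=12, direction=positive, advance = 25 mod 12 = 1 teeth = 1/12 turn
  gear 3: T3=8, direction=negative, advance = 25 mod 8 = 1 teeth = 1/8 turn
Gear 2: 25 mod 12 = 1
Fraction = 1 / 12 = 1/12 (gcd(1,12)=1) = 1/12

Answer: 1/12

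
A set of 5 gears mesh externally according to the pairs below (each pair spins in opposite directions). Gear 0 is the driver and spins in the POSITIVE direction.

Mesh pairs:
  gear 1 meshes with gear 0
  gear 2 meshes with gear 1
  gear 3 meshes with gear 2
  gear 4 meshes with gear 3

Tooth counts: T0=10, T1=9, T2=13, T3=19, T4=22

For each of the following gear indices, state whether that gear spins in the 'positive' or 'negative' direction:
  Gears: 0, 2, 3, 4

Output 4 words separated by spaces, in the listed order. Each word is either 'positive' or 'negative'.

Gear 0 (driver): positive (depth 0)
  gear 1: meshes with gear 0 -> depth 1 -> negative (opposite of gear 0)
  gear 2: meshes with gear 1 -> depth 2 -> positive (opposite of gear 1)
  gear 3: meshes with gear 2 -> depth 3 -> negative (opposite of gear 2)
  gear 4: meshes with gear 3 -> depth 4 -> positive (opposite of gear 3)
Queried indices 0, 2, 3, 4 -> positive, positive, negative, positive

Answer: positive positive negative positive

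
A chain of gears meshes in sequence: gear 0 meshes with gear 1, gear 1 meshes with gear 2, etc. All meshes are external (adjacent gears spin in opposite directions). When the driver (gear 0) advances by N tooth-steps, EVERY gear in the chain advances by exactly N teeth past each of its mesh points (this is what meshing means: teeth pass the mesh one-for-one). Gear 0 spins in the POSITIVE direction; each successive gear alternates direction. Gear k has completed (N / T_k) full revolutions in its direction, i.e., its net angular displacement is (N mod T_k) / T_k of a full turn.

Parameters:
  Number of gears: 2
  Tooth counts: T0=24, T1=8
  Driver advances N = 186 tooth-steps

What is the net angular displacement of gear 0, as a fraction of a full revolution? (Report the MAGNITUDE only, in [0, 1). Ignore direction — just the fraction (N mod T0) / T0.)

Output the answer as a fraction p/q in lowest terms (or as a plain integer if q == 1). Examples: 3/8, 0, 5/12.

Chain of 2 gears, tooth counts: [24, 8]
  gear 0: T0=24, direction=positive, advance = 186 mod 24 = 18 teeth = 18/24 turn
  gear 1: T1=8, direction=negative, advance = 186 mod 8 = 2 teeth = 2/8 turn
Gear 0: 186 mod 24 = 18
Fraction = 18 / 24 = 3/4 (gcd(18,24)=6) = 3/4

Answer: 3/4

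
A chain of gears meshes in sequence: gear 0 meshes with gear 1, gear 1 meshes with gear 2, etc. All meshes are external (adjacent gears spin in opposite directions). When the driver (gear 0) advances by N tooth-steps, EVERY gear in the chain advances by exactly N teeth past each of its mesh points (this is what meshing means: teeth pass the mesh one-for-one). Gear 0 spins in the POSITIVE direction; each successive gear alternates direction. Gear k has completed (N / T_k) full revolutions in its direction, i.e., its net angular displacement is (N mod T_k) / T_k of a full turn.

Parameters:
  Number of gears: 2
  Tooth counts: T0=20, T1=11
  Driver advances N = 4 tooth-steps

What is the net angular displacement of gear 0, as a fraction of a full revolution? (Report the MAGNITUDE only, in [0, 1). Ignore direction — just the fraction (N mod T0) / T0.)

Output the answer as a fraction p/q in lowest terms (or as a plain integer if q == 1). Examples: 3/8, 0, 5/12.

Chain of 2 gears, tooth counts: [20, 11]
  gear 0: T0=20, direction=positive, advance = 4 mod 20 = 4 teeth = 4/20 turn
  gear 1: T1=11, direction=negative, advance = 4 mod 11 = 4 teeth = 4/11 turn
Gear 0: 4 mod 20 = 4
Fraction = 4 / 20 = 1/5 (gcd(4,20)=4) = 1/5

Answer: 1/5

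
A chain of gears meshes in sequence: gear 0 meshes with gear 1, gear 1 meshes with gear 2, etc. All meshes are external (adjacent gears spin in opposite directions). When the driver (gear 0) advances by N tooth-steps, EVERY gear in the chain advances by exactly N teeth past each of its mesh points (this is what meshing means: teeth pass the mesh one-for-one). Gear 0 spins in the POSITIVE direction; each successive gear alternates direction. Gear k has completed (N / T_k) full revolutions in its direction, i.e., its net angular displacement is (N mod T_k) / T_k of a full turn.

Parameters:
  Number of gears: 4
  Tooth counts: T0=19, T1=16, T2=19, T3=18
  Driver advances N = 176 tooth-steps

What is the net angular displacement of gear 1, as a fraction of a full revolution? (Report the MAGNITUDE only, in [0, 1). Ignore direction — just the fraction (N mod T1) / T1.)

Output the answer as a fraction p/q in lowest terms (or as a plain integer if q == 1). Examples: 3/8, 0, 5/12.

Answer: 0

Derivation:
Chain of 4 gears, tooth counts: [19, 16, 19, 18]
  gear 0: T0=19, direction=positive, advance = 176 mod 19 = 5 teeth = 5/19 turn
  gear 1: T1=16, direction=negative, advance = 176 mod 16 = 0 teeth = 0/16 turn
  gear 2: T2=19, direction=positive, advance = 176 mod 19 = 5 teeth = 5/19 turn
  gear 3: T3=18, direction=negative, advance = 176 mod 18 = 14 teeth = 14/18 turn
Gear 1: 176 mod 16 = 0
Fraction = 0 / 16 = 0/1 (gcd(0,16)=16) = 0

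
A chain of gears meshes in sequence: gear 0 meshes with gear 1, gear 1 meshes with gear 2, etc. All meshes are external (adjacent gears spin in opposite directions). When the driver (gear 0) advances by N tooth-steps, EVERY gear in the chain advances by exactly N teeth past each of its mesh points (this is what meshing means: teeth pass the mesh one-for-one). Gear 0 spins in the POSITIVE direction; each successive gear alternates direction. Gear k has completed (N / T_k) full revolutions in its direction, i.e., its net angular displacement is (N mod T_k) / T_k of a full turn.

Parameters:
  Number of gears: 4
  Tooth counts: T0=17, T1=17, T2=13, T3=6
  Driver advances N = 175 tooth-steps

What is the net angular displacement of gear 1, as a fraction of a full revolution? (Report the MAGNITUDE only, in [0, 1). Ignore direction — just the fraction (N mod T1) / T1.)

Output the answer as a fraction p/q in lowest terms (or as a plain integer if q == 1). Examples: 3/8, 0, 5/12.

Answer: 5/17

Derivation:
Chain of 4 gears, tooth counts: [17, 17, 13, 6]
  gear 0: T0=17, direction=positive, advance = 175 mod 17 = 5 teeth = 5/17 turn
  gear 1: T1=17, direction=negative, advance = 175 mod 17 = 5 teeth = 5/17 turn
  gear 2: T2=13, direction=positive, advance = 175 mod 13 = 6 teeth = 6/13 turn
  gear 3: T3=6, direction=negative, advance = 175 mod 6 = 1 teeth = 1/6 turn
Gear 1: 175 mod 17 = 5
Fraction = 5 / 17 = 5/17 (gcd(5,17)=1) = 5/17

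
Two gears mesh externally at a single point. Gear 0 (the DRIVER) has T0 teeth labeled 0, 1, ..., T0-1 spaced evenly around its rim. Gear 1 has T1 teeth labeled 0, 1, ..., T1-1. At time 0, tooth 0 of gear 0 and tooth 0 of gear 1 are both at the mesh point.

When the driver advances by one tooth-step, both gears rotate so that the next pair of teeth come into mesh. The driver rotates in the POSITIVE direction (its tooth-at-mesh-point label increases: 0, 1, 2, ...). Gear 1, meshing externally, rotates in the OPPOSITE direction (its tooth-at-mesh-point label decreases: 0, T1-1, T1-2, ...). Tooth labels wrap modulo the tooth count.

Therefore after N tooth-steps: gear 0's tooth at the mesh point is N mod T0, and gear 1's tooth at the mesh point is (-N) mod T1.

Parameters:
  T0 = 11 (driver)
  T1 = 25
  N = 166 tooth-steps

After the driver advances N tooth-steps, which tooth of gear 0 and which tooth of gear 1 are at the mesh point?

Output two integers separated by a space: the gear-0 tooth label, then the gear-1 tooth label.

Answer: 1 9

Derivation:
Gear 0 (driver, T0=11): tooth at mesh = N mod T0
  166 = 15 * 11 + 1, so 166 mod 11 = 1
  gear 0 tooth = 1
Gear 1 (driven, T1=25): tooth at mesh = (-N) mod T1
  166 = 6 * 25 + 16, so 166 mod 25 = 16
  (-166) mod 25 = (-16) mod 25 = 25 - 16 = 9
Mesh after 166 steps: gear-0 tooth 1 meets gear-1 tooth 9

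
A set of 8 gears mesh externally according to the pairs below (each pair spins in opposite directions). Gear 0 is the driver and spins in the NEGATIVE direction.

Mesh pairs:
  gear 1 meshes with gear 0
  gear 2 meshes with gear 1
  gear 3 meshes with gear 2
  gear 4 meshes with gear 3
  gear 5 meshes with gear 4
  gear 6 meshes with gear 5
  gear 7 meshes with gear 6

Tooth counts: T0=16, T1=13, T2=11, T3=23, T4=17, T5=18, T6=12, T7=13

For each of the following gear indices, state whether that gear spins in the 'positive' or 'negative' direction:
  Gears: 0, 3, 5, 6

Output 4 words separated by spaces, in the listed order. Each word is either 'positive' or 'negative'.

Answer: negative positive positive negative

Derivation:
Gear 0 (driver): negative (depth 0)
  gear 1: meshes with gear 0 -> depth 1 -> positive (opposite of gear 0)
  gear 2: meshes with gear 1 -> depth 2 -> negative (opposite of gear 1)
  gear 3: meshes with gear 2 -> depth 3 -> positive (opposite of gear 2)
  gear 4: meshes with gear 3 -> depth 4 -> negative (opposite of gear 3)
  gear 5: meshes with gear 4 -> depth 5 -> positive (opposite of gear 4)
  gear 6: meshes with gear 5 -> depth 6 -> negative (opposite of gear 5)
  gear 7: meshes with gear 6 -> depth 7 -> positive (opposite of gear 6)
Queried indices 0, 3, 5, 6 -> negative, positive, positive, negative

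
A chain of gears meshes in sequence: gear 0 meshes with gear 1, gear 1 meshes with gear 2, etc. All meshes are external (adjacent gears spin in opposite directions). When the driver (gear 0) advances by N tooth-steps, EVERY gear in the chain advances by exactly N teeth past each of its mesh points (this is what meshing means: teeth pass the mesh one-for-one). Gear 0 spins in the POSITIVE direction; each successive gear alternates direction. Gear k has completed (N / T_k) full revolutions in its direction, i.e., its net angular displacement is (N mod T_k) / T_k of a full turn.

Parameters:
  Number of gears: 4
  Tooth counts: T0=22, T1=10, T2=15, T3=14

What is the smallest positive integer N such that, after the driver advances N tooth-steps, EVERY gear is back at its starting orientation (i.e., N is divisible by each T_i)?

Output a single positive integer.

Answer: 2310

Derivation:
Gear k returns to start when N is a multiple of T_k.
All gears at start simultaneously when N is a common multiple of [22, 10, 15, 14]; the smallest such N is lcm(22, 10, 15, 14).
Start: lcm = T0 = 22
Fold in T1=10: gcd(22, 10) = 2; lcm(22, 10) = 22 * 10 / 2 = 220 / 2 = 110
Fold in T2=15: gcd(110, 15) = 5; lcm(110, 15) = 110 * 15 / 5 = 1650 / 5 = 330
Fold in T3=14: gcd(330, 14) = 2; lcm(330, 14) = 330 * 14 / 2 = 4620 / 2 = 2310
Full cycle length = 2310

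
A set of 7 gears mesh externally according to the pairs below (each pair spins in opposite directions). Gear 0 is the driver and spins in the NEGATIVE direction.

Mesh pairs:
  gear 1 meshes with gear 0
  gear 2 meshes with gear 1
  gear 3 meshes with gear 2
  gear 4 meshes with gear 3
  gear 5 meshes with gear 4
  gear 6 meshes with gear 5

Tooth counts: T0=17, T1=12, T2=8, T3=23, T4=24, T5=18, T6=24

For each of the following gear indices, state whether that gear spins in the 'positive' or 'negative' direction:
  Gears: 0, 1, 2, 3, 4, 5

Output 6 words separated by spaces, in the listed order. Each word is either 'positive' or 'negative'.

Answer: negative positive negative positive negative positive

Derivation:
Gear 0 (driver): negative (depth 0)
  gear 1: meshes with gear 0 -> depth 1 -> positive (opposite of gear 0)
  gear 2: meshes with gear 1 -> depth 2 -> negative (opposite of gear 1)
  gear 3: meshes with gear 2 -> depth 3 -> positive (opposite of gear 2)
  gear 4: meshes with gear 3 -> depth 4 -> negative (opposite of gear 3)
  gear 5: meshes with gear 4 -> depth 5 -> positive (opposite of gear 4)
  gear 6: meshes with gear 5 -> depth 6 -> negative (opposite of gear 5)
Queried indices 0, 1, 2, 3, 4, 5 -> negative, positive, negative, positive, negative, positive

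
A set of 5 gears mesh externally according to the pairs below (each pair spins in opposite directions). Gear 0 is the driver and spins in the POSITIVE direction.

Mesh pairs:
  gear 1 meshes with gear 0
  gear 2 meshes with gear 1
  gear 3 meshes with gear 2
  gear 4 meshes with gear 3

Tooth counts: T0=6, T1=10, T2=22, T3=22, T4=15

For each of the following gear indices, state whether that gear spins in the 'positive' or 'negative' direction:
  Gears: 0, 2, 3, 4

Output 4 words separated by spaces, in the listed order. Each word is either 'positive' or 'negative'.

Answer: positive positive negative positive

Derivation:
Gear 0 (driver): positive (depth 0)
  gear 1: meshes with gear 0 -> depth 1 -> negative (opposite of gear 0)
  gear 2: meshes with gear 1 -> depth 2 -> positive (opposite of gear 1)
  gear 3: meshes with gear 2 -> depth 3 -> negative (opposite of gear 2)
  gear 4: meshes with gear 3 -> depth 4 -> positive (opposite of gear 3)
Queried indices 0, 2, 3, 4 -> positive, positive, negative, positive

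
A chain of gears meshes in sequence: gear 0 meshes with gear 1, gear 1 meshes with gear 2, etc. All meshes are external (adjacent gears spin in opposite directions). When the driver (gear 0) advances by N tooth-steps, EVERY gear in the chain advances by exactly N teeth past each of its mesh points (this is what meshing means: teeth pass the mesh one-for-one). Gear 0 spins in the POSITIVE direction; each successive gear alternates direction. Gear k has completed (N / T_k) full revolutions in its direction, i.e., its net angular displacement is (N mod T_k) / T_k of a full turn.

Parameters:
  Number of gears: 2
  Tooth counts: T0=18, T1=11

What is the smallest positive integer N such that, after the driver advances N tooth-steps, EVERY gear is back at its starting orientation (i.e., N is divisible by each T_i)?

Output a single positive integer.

Gear k returns to start when N is a multiple of T_k.
All gears at start simultaneously when N is a common multiple of [18, 11]; the smallest such N is lcm(18, 11).
Start: lcm = T0 = 18
Fold in T1=11: gcd(18, 11) = 1; lcm(18, 11) = 18 * 11 / 1 = 198 / 1 = 198
Full cycle length = 198

Answer: 198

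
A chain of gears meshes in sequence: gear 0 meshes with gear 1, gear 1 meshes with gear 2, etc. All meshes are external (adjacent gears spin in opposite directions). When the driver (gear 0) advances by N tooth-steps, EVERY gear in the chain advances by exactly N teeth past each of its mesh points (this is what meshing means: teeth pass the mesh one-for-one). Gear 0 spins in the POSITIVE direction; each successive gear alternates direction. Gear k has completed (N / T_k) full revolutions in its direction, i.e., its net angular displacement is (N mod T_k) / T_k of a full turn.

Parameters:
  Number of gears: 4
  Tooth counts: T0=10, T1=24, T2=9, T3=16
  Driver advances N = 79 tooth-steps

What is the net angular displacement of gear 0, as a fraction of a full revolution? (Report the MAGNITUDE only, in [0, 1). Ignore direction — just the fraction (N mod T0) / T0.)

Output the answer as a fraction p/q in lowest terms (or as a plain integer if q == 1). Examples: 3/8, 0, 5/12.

Answer: 9/10

Derivation:
Chain of 4 gears, tooth counts: [10, 24, 9, 16]
  gear 0: T0=10, direction=positive, advance = 79 mod 10 = 9 teeth = 9/10 turn
  gear 1: T1=24, direction=negative, advance = 79 mod 24 = 7 teeth = 7/24 turn
  gear 2: T2=9, direction=positive, advance = 79 mod 9 = 7 teeth = 7/9 turn
  gear 3: T3=16, direction=negative, advance = 79 mod 16 = 15 teeth = 15/16 turn
Gear 0: 79 mod 10 = 9
Fraction = 9 / 10 = 9/10 (gcd(9,10)=1) = 9/10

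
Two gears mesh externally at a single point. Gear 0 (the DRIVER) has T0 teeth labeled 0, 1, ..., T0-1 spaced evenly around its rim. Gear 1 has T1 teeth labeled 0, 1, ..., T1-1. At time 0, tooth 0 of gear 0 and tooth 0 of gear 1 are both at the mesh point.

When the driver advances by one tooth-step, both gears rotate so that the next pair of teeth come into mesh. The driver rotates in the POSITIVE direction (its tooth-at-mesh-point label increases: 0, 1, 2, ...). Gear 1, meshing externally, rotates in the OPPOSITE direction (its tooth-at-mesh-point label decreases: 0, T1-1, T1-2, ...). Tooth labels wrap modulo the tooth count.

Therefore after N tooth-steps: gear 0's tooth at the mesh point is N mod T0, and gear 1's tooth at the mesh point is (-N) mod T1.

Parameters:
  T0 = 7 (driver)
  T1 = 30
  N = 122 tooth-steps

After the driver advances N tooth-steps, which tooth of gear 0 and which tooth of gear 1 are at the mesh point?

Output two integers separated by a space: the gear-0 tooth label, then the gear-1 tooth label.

Gear 0 (driver, T0=7): tooth at mesh = N mod T0
  122 = 17 * 7 + 3, so 122 mod 7 = 3
  gear 0 tooth = 3
Gear 1 (driven, T1=30): tooth at mesh = (-N) mod T1
  122 = 4 * 30 + 2, so 122 mod 30 = 2
  (-122) mod 30 = (-2) mod 30 = 30 - 2 = 28
Mesh after 122 steps: gear-0 tooth 3 meets gear-1 tooth 28

Answer: 3 28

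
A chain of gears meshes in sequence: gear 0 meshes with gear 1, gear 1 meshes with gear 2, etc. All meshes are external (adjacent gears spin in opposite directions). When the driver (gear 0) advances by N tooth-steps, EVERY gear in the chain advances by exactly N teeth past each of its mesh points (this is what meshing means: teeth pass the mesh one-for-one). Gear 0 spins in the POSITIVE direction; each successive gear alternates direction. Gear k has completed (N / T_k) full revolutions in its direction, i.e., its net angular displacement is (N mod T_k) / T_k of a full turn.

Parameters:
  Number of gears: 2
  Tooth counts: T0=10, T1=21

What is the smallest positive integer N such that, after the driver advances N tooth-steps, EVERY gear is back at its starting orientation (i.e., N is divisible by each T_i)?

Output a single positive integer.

Gear k returns to start when N is a multiple of T_k.
All gears at start simultaneously when N is a common multiple of [10, 21]; the smallest such N is lcm(10, 21).
Start: lcm = T0 = 10
Fold in T1=21: gcd(10, 21) = 1; lcm(10, 21) = 10 * 21 / 1 = 210 / 1 = 210
Full cycle length = 210

Answer: 210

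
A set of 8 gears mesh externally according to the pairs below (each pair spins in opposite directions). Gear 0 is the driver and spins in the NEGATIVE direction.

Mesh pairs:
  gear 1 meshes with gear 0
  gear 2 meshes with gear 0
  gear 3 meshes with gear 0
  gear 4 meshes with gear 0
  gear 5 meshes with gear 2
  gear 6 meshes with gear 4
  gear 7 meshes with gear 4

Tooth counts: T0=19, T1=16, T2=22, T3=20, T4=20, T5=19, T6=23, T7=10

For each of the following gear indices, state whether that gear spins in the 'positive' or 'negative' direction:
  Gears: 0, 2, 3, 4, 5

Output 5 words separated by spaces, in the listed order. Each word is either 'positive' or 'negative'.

Gear 0 (driver): negative (depth 0)
  gear 1: meshes with gear 0 -> depth 1 -> positive (opposite of gear 0)
  gear 2: meshes with gear 0 -> depth 1 -> positive (opposite of gear 0)
  gear 3: meshes with gear 0 -> depth 1 -> positive (opposite of gear 0)
  gear 4: meshes with gear 0 -> depth 1 -> positive (opposite of gear 0)
  gear 5: meshes with gear 2 -> depth 2 -> negative (opposite of gear 2)
  gear 6: meshes with gear 4 -> depth 2 -> negative (opposite of gear 4)
  gear 7: meshes with gear 4 -> depth 2 -> negative (opposite of gear 4)
Queried indices 0, 2, 3, 4, 5 -> negative, positive, positive, positive, negative

Answer: negative positive positive positive negative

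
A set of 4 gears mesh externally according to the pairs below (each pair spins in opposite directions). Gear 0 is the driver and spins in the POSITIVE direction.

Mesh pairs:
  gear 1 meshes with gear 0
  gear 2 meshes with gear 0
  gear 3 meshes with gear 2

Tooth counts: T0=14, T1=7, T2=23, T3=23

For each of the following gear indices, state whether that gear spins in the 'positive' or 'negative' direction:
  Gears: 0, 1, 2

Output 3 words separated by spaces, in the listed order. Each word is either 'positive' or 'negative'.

Answer: positive negative negative

Derivation:
Gear 0 (driver): positive (depth 0)
  gear 1: meshes with gear 0 -> depth 1 -> negative (opposite of gear 0)
  gear 2: meshes with gear 0 -> depth 1 -> negative (opposite of gear 0)
  gear 3: meshes with gear 2 -> depth 2 -> positive (opposite of gear 2)
Queried indices 0, 1, 2 -> positive, negative, negative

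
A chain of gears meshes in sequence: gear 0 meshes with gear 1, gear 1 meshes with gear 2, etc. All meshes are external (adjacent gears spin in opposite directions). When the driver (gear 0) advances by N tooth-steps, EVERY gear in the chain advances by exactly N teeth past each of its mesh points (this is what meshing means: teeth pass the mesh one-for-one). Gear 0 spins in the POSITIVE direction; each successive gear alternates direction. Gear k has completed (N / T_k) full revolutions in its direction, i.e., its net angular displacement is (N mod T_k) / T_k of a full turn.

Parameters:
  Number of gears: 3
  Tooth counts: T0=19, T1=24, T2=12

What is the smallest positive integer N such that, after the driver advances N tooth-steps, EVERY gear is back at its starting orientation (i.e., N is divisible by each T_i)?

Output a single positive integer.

Gear k returns to start when N is a multiple of T_k.
All gears at start simultaneously when N is a common multiple of [19, 24, 12]; the smallest such N is lcm(19, 24, 12).
Start: lcm = T0 = 19
Fold in T1=24: gcd(19, 24) = 1; lcm(19, 24) = 19 * 24 / 1 = 456 / 1 = 456
Fold in T2=12: gcd(456, 12) = 12; lcm(456, 12) = 456 * 12 / 12 = 5472 / 12 = 456
Full cycle length = 456

Answer: 456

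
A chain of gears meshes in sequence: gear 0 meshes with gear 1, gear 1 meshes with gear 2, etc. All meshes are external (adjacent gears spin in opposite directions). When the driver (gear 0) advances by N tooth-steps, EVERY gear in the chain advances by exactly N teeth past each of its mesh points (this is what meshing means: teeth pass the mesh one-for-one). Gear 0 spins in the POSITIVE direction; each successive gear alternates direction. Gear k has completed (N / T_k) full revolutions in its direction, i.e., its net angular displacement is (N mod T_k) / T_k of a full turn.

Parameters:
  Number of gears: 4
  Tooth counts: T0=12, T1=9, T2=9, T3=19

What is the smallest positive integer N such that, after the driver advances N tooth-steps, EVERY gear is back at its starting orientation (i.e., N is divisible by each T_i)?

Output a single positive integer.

Gear k returns to start when N is a multiple of T_k.
All gears at start simultaneously when N is a common multiple of [12, 9, 9, 19]; the smallest such N is lcm(12, 9, 9, 19).
Start: lcm = T0 = 12
Fold in T1=9: gcd(12, 9) = 3; lcm(12, 9) = 12 * 9 / 3 = 108 / 3 = 36
Fold in T2=9: gcd(36, 9) = 9; lcm(36, 9) = 36 * 9 / 9 = 324 / 9 = 36
Fold in T3=19: gcd(36, 19) = 1; lcm(36, 19) = 36 * 19 / 1 = 684 / 1 = 684
Full cycle length = 684

Answer: 684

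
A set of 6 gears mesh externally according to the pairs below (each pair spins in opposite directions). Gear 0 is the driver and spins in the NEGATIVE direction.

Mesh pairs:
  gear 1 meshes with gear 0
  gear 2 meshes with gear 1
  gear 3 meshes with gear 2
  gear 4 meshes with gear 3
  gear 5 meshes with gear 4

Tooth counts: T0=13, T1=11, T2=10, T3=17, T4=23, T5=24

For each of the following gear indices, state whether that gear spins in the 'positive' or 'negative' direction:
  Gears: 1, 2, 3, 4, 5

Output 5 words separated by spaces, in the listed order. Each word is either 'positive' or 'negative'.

Gear 0 (driver): negative (depth 0)
  gear 1: meshes with gear 0 -> depth 1 -> positive (opposite of gear 0)
  gear 2: meshes with gear 1 -> depth 2 -> negative (opposite of gear 1)
  gear 3: meshes with gear 2 -> depth 3 -> positive (opposite of gear 2)
  gear 4: meshes with gear 3 -> depth 4 -> negative (opposite of gear 3)
  gear 5: meshes with gear 4 -> depth 5 -> positive (opposite of gear 4)
Queried indices 1, 2, 3, 4, 5 -> positive, negative, positive, negative, positive

Answer: positive negative positive negative positive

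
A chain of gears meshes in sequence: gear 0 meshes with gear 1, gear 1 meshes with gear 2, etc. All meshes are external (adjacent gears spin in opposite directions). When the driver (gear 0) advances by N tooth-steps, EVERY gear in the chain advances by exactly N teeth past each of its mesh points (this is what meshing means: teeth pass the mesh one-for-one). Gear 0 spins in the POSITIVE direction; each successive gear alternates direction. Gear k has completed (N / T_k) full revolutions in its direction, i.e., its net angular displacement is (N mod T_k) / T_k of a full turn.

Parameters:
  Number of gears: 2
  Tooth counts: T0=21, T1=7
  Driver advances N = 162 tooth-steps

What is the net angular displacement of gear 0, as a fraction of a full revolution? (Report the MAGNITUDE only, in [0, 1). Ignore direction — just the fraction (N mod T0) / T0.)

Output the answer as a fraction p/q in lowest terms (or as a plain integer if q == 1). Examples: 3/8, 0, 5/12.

Chain of 2 gears, tooth counts: [21, 7]
  gear 0: T0=21, direction=positive, advance = 162 mod 21 = 15 teeth = 15/21 turn
  gear 1: T1=7, direction=negative, advance = 162 mod 7 = 1 teeth = 1/7 turn
Gear 0: 162 mod 21 = 15
Fraction = 15 / 21 = 5/7 (gcd(15,21)=3) = 5/7

Answer: 5/7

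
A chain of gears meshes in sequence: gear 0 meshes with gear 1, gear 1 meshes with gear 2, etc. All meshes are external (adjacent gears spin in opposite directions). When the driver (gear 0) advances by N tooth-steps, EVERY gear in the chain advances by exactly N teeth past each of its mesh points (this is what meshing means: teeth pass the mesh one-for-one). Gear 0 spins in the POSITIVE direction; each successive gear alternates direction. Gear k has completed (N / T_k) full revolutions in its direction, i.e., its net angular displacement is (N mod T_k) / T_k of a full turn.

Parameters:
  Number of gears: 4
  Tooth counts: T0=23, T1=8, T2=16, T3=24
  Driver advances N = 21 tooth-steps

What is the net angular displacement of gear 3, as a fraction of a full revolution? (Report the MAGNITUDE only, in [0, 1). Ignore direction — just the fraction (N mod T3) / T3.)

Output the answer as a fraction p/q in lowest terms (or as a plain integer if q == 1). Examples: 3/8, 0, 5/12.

Chain of 4 gears, tooth counts: [23, 8, 16, 24]
  gear 0: T0=23, direction=positive, advance = 21 mod 23 = 21 teeth = 21/23 turn
  gear 1: T1=8, direction=negative, advance = 21 mod 8 = 5 teeth = 5/8 turn
  gear 2: T2=16, direction=positive, advance = 21 mod 16 = 5 teeth = 5/16 turn
  gear 3: T3=24, direction=negative, advance = 21 mod 24 = 21 teeth = 21/24 turn
Gear 3: 21 mod 24 = 21
Fraction = 21 / 24 = 7/8 (gcd(21,24)=3) = 7/8

Answer: 7/8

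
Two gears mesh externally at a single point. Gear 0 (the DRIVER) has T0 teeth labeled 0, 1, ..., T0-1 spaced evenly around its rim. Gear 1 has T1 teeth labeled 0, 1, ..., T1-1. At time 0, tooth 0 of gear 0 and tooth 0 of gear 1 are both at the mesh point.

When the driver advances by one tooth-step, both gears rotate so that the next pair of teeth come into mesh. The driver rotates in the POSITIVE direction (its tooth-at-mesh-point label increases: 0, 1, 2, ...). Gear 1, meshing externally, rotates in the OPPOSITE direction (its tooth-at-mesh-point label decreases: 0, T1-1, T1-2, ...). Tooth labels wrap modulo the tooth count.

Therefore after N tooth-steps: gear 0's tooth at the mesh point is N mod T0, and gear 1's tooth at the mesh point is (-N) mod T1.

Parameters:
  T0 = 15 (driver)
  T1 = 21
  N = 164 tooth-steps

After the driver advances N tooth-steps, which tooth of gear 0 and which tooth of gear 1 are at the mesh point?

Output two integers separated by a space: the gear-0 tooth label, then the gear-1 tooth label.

Gear 0 (driver, T0=15): tooth at mesh = N mod T0
  164 = 10 * 15 + 14, so 164 mod 15 = 14
  gear 0 tooth = 14
Gear 1 (driven, T1=21): tooth at mesh = (-N) mod T1
  164 = 7 * 21 + 17, so 164 mod 21 = 17
  (-164) mod 21 = (-17) mod 21 = 21 - 17 = 4
Mesh after 164 steps: gear-0 tooth 14 meets gear-1 tooth 4

Answer: 14 4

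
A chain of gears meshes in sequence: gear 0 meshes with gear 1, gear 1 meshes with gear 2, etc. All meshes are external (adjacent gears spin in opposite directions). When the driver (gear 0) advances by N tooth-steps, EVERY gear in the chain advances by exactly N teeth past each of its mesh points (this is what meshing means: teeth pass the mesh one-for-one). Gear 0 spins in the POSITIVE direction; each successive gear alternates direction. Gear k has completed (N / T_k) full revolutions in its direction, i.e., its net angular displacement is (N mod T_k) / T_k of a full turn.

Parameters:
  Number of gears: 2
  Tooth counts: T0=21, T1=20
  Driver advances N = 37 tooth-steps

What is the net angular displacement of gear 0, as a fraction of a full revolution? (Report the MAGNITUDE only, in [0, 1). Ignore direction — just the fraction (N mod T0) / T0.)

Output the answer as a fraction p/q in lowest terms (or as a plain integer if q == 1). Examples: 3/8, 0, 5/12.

Chain of 2 gears, tooth counts: [21, 20]
  gear 0: T0=21, direction=positive, advance = 37 mod 21 = 16 teeth = 16/21 turn
  gear 1: T1=20, direction=negative, advance = 37 mod 20 = 17 teeth = 17/20 turn
Gear 0: 37 mod 21 = 16
Fraction = 16 / 21 = 16/21 (gcd(16,21)=1) = 16/21

Answer: 16/21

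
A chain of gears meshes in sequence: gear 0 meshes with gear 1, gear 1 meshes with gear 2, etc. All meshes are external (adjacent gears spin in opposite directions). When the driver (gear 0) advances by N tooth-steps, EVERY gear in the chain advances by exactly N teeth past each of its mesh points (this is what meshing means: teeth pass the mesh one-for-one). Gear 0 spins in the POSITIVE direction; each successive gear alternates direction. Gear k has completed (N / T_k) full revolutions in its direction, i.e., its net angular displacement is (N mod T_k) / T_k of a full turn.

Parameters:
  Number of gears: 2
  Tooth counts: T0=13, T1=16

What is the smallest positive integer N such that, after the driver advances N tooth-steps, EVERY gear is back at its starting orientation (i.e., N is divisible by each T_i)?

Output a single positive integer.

Answer: 208

Derivation:
Gear k returns to start when N is a multiple of T_k.
All gears at start simultaneously when N is a common multiple of [13, 16]; the smallest such N is lcm(13, 16).
Start: lcm = T0 = 13
Fold in T1=16: gcd(13, 16) = 1; lcm(13, 16) = 13 * 16 / 1 = 208 / 1 = 208
Full cycle length = 208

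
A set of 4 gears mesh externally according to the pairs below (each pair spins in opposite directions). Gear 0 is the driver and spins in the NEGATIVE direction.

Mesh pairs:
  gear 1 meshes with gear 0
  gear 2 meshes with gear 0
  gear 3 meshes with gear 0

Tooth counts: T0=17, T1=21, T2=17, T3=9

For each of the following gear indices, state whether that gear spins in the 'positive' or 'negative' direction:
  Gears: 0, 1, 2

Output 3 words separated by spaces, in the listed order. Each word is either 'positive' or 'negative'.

Answer: negative positive positive

Derivation:
Gear 0 (driver): negative (depth 0)
  gear 1: meshes with gear 0 -> depth 1 -> positive (opposite of gear 0)
  gear 2: meshes with gear 0 -> depth 1 -> positive (opposite of gear 0)
  gear 3: meshes with gear 0 -> depth 1 -> positive (opposite of gear 0)
Queried indices 0, 1, 2 -> negative, positive, positive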